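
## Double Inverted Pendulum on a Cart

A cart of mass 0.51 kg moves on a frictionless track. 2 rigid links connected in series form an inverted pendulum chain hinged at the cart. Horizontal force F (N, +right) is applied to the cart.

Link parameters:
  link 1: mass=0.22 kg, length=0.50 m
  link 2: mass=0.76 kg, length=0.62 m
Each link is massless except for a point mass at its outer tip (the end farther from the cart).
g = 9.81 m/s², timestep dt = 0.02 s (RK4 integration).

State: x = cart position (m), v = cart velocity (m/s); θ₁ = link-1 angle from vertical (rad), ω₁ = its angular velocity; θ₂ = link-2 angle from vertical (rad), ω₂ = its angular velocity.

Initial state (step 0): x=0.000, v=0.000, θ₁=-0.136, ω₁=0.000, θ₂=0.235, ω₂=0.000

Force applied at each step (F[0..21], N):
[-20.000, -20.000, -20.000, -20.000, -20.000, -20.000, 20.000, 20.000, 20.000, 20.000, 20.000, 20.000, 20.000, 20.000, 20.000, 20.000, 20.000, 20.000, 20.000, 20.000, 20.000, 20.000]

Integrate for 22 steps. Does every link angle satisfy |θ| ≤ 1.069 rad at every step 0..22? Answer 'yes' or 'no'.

apply F[0]=-20.000 → step 1: x=-0.007, v=-0.734, θ₁=-0.127, ω₁=0.941, θ₂=0.240, ω₂=0.515
apply F[1]=-20.000 → step 2: x=-0.029, v=-1.479, θ₁=-0.098, ω₁=1.979, θ₂=0.255, ω₂=0.963
apply F[2]=-20.000 → step 3: x=-0.067, v=-2.245, θ₁=-0.046, ω₁=3.214, θ₂=0.278, ω₂=1.263
apply F[3]=-20.000 → step 4: x=-0.119, v=-3.027, θ₁=0.033, ω₁=4.738, θ₂=0.304, ω₂=1.313
apply F[4]=-20.000 → step 5: x=-0.188, v=-3.779, θ₁=0.145, ω₁=6.527, θ₂=0.328, ω₂=1.045
apply F[5]=-20.000 → step 6: x=-0.269, v=-4.366, θ₁=0.293, ω₁=8.120, θ₂=0.345, ω₂=0.668
apply F[6]=+20.000 → step 7: x=-0.348, v=-3.537, θ₁=0.441, ω₁=6.727, θ₂=0.358, ω₂=0.656
apply F[7]=+20.000 → step 8: x=-0.412, v=-2.850, θ₁=0.565, ω₁=5.815, θ₂=0.370, ω₂=0.546
apply F[8]=+20.000 → step 9: x=-0.463, v=-2.250, θ₁=0.676, ω₁=5.336, θ₂=0.379, ω₂=0.257
apply F[9]=+20.000 → step 10: x=-0.502, v=-1.689, θ₁=0.780, ω₁=5.148, θ₂=0.380, ω₂=-0.173
apply F[10]=+20.000 → step 11: x=-0.530, v=-1.138, θ₁=0.883, ω₁=5.141, θ₂=0.371, ω₂=-0.691
apply F[11]=+20.000 → step 12: x=-0.548, v=-0.577, θ₁=0.987, ω₁=5.235, θ₂=0.352, ω₂=-1.253
apply F[12]=+20.000 → step 13: x=-0.553, v=0.003, θ₁=1.093, ω₁=5.375, θ₂=0.321, ω₂=-1.824
apply F[13]=+20.000 → step 14: x=-0.547, v=0.605, θ₁=1.202, ω₁=5.528, θ₂=0.279, ω₂=-2.381
apply F[14]=+20.000 → step 15: x=-0.529, v=1.229, θ₁=1.314, ω₁=5.678, θ₂=0.226, ω₂=-2.913
apply F[15]=+20.000 → step 16: x=-0.498, v=1.870, θ₁=1.429, ω₁=5.816, θ₂=0.163, ω₂=-3.418
apply F[16]=+20.000 → step 17: x=-0.454, v=2.523, θ₁=1.547, ω₁=5.943, θ₂=0.089, ω₂=-3.899
apply F[17]=+20.000 → step 18: x=-0.397, v=3.182, θ₁=1.667, ω₁=6.060, θ₂=0.007, ω₂=-4.366
apply F[18]=+20.000 → step 19: x=-0.327, v=3.841, θ₁=1.789, ω₁=6.167, θ₂=-0.085, ω₂=-4.833
apply F[19]=+20.000 → step 20: x=-0.244, v=4.490, θ₁=1.913, ω₁=6.266, θ₂=-0.187, ω₂=-5.312
apply F[20]=+20.000 → step 21: x=-0.147, v=5.118, θ₁=2.039, ω₁=6.356, θ₂=-0.298, ω₂=-5.816
apply F[21]=+20.000 → step 22: x=-0.039, v=5.709, θ₁=2.168, ω₁=6.457, θ₂=-0.419, ω₂=-6.341
Max |angle| over trajectory = 2.168 rad; bound = 1.069 → exceeded.

Answer: no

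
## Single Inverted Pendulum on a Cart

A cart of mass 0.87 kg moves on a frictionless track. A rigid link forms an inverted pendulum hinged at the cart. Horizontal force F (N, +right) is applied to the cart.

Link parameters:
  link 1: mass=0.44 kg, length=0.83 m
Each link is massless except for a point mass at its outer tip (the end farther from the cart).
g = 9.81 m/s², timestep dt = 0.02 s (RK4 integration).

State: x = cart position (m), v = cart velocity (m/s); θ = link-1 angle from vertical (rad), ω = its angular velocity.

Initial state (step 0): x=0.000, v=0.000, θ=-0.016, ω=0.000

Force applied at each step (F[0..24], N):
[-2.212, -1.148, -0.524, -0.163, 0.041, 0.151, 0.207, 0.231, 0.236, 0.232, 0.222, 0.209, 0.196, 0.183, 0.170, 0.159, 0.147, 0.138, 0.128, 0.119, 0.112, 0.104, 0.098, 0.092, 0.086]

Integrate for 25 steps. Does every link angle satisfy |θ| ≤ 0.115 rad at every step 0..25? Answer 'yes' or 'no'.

Answer: yes

Derivation:
apply F[0]=-2.212 → step 1: x=-0.000, v=-0.049, θ=-0.015, ω=0.056
apply F[1]=-1.148 → step 2: x=-0.002, v=-0.074, θ=-0.014, ω=0.082
apply F[2]=-0.524 → step 3: x=-0.003, v=-0.085, θ=-0.012, ω=0.092
apply F[3]=-0.163 → step 4: x=-0.005, v=-0.088, θ=-0.010, ω=0.092
apply F[4]=+0.041 → step 5: x=-0.007, v=-0.086, θ=-0.009, ω=0.088
apply F[5]=+0.151 → step 6: x=-0.008, v=-0.081, θ=-0.007, ω=0.081
apply F[6]=+0.207 → step 7: x=-0.010, v=-0.076, θ=-0.005, ω=0.073
apply F[7]=+0.231 → step 8: x=-0.011, v=-0.070, θ=-0.004, ω=0.065
apply F[8]=+0.236 → step 9: x=-0.013, v=-0.064, θ=-0.003, ω=0.057
apply F[9]=+0.232 → step 10: x=-0.014, v=-0.059, θ=-0.002, ω=0.050
apply F[10]=+0.222 → step 11: x=-0.015, v=-0.054, θ=-0.001, ω=0.043
apply F[11]=+0.209 → step 12: x=-0.016, v=-0.049, θ=-0.000, ω=0.037
apply F[12]=+0.196 → step 13: x=-0.017, v=-0.044, θ=0.001, ω=0.032
apply F[13]=+0.183 → step 14: x=-0.018, v=-0.040, θ=0.001, ω=0.027
apply F[14]=+0.170 → step 15: x=-0.019, v=-0.036, θ=0.002, ω=0.023
apply F[15]=+0.159 → step 16: x=-0.019, v=-0.033, θ=0.002, ω=0.019
apply F[16]=+0.147 → step 17: x=-0.020, v=-0.030, θ=0.003, ω=0.016
apply F[17]=+0.138 → step 18: x=-0.021, v=-0.027, θ=0.003, ω=0.013
apply F[18]=+0.128 → step 19: x=-0.021, v=-0.024, θ=0.003, ω=0.011
apply F[19]=+0.119 → step 20: x=-0.022, v=-0.022, θ=0.003, ω=0.009
apply F[20]=+0.112 → step 21: x=-0.022, v=-0.020, θ=0.003, ω=0.007
apply F[21]=+0.104 → step 22: x=-0.022, v=-0.018, θ=0.003, ω=0.005
apply F[22]=+0.098 → step 23: x=-0.023, v=-0.016, θ=0.004, ω=0.003
apply F[23]=+0.092 → step 24: x=-0.023, v=-0.014, θ=0.004, ω=0.002
apply F[24]=+0.086 → step 25: x=-0.023, v=-0.012, θ=0.004, ω=0.001
Max |angle| over trajectory = 0.016 rad; bound = 0.115 → within bound.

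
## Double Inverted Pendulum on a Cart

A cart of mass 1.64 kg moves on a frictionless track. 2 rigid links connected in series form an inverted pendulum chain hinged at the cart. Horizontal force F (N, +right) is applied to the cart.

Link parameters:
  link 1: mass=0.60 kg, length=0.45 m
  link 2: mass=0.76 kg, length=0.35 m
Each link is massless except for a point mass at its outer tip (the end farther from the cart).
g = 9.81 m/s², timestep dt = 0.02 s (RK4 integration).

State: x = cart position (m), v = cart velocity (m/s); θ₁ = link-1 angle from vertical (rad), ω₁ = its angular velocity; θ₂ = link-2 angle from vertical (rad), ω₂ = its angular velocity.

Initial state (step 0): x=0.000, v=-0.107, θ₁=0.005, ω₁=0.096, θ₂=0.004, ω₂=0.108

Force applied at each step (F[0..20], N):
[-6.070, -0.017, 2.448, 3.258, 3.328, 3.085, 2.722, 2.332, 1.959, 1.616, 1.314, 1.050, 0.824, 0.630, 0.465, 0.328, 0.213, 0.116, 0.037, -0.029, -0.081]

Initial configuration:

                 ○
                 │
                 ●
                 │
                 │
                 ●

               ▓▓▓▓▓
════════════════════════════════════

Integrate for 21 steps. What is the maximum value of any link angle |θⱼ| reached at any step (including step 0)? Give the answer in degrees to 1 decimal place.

Answer: 1.6°

Derivation:
apply F[0]=-6.070 → step 1: x=-0.003, v=-0.182, θ₁=0.009, ω₁=0.266, θ₂=0.006, ω₂=0.106
apply F[1]=-0.017 → step 2: x=-0.007, v=-0.184, θ₁=0.014, ω₁=0.278, θ₂=0.008, ω₂=0.101
apply F[2]=+2.448 → step 3: x=-0.010, v=-0.157, θ₁=0.019, ω₁=0.229, θ₂=0.010, ω₂=0.091
apply F[3]=+3.258 → step 4: x=-0.013, v=-0.121, θ₁=0.023, ω₁=0.164, θ₂=0.012, ω₂=0.079
apply F[4]=+3.328 → step 5: x=-0.015, v=-0.084, θ₁=0.026, ω₁=0.100, θ₂=0.013, ω₂=0.063
apply F[5]=+3.085 → step 6: x=-0.016, v=-0.051, θ₁=0.027, ω₁=0.044, θ₂=0.014, ω₂=0.047
apply F[6]=+2.722 → step 7: x=-0.017, v=-0.022, θ₁=0.028, ω₁=-0.001, θ₂=0.015, ω₂=0.031
apply F[7]=+2.332 → step 8: x=-0.017, v=0.002, θ₁=0.027, ω₁=-0.035, θ₂=0.016, ω₂=0.016
apply F[8]=+1.959 → step 9: x=-0.017, v=0.021, θ₁=0.026, ω₁=-0.061, θ₂=0.016, ω₂=0.002
apply F[9]=+1.616 → step 10: x=-0.016, v=0.037, θ₁=0.025, ω₁=-0.079, θ₂=0.016, ω₂=-0.010
apply F[10]=+1.314 → step 11: x=-0.015, v=0.049, θ₁=0.023, ω₁=-0.091, θ₂=0.015, ω₂=-0.021
apply F[11]=+1.050 → step 12: x=-0.014, v=0.058, θ₁=0.021, ω₁=-0.098, θ₂=0.015, ω₂=-0.030
apply F[12]=+0.824 → step 13: x=-0.013, v=0.065, θ₁=0.019, ω₁=-0.101, θ₂=0.014, ω₂=-0.037
apply F[13]=+0.630 → step 14: x=-0.012, v=0.070, θ₁=0.017, ω₁=-0.101, θ₂=0.013, ω₂=-0.043
apply F[14]=+0.465 → step 15: x=-0.010, v=0.073, θ₁=0.015, ω₁=-0.099, θ₂=0.013, ω₂=-0.047
apply F[15]=+0.328 → step 16: x=-0.009, v=0.074, θ₁=0.013, ω₁=-0.095, θ₂=0.012, ω₂=-0.050
apply F[16]=+0.213 → step 17: x=-0.007, v=0.075, θ₁=0.011, ω₁=-0.091, θ₂=0.011, ω₂=-0.051
apply F[17]=+0.116 → step 18: x=-0.006, v=0.075, θ₁=0.010, ω₁=-0.085, θ₂=0.010, ω₂=-0.052
apply F[18]=+0.037 → step 19: x=-0.004, v=0.074, θ₁=0.008, ω₁=-0.079, θ₂=0.009, ω₂=-0.052
apply F[19]=-0.029 → step 20: x=-0.003, v=0.072, θ₁=0.007, ω₁=-0.073, θ₂=0.007, ω₂=-0.051
apply F[20]=-0.081 → step 21: x=-0.001, v=0.070, θ₁=0.005, ω₁=-0.067, θ₂=0.006, ω₂=-0.049
Max |angle| over trajectory = 0.028 rad = 1.6°.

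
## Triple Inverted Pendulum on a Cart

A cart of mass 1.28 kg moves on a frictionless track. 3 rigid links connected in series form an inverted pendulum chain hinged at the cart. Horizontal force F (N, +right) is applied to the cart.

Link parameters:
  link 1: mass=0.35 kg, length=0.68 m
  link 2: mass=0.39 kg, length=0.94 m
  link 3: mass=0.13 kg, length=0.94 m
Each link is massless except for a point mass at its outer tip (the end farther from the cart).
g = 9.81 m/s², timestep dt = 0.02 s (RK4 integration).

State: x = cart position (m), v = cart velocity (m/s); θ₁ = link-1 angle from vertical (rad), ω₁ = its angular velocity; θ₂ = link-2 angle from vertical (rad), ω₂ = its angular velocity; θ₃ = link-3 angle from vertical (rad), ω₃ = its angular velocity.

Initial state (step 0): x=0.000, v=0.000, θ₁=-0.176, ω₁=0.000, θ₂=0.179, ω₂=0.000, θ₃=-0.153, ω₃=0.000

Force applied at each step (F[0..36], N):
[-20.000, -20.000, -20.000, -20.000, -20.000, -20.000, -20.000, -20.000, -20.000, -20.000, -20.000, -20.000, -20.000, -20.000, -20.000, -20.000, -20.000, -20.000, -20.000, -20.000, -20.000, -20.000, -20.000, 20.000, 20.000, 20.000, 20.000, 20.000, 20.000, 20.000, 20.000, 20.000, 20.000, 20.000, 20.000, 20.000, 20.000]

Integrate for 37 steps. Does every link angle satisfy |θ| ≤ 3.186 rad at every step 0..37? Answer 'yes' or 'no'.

apply F[0]=-20.000 → step 1: x=-0.003, v=-0.288, θ₁=-0.174, ω₁=0.225, θ₂=0.181, ω₂=0.207, θ₃=-0.154, ω₃=-0.087
apply F[1]=-20.000 → step 2: x=-0.012, v=-0.578, θ₁=-0.167, ω₁=0.456, θ₂=0.187, ω₂=0.411, θ₃=-0.156, ω₃=-0.174
apply F[2]=-20.000 → step 3: x=-0.026, v=-0.869, θ₁=-0.155, ω₁=0.698, θ₂=0.197, ω₂=0.610, θ₃=-0.161, ω₃=-0.260
apply F[3]=-20.000 → step 4: x=-0.046, v=-1.163, θ₁=-0.139, ω₁=0.957, θ₂=0.212, ω₂=0.798, θ₃=-0.167, ω₃=-0.346
apply F[4]=-20.000 → step 5: x=-0.073, v=-1.460, θ₁=-0.117, ω₁=1.239, θ₂=0.229, ω₂=0.974, θ₃=-0.175, ω₃=-0.429
apply F[5]=-20.000 → step 6: x=-0.105, v=-1.762, θ₁=-0.089, ω₁=1.550, θ₂=0.250, ω₂=1.131, θ₃=-0.184, ω₃=-0.507
apply F[6]=-20.000 → step 7: x=-0.143, v=-2.068, θ₁=-0.055, ω₁=1.896, θ₂=0.274, ω₂=1.264, θ₃=-0.195, ω₃=-0.577
apply F[7]=-20.000 → step 8: x=-0.187, v=-2.377, θ₁=-0.013, ω₁=2.281, θ₂=0.301, ω₂=1.367, θ₃=-0.207, ω₃=-0.635
apply F[8]=-20.000 → step 9: x=-0.238, v=-2.690, θ₁=0.037, ω₁=2.710, θ₂=0.329, ω₂=1.432, θ₃=-0.220, ω₃=-0.672
apply F[9]=-20.000 → step 10: x=-0.295, v=-3.004, θ₁=0.096, ω₁=3.182, θ₂=0.358, ω₂=1.455, θ₃=-0.234, ω₃=-0.681
apply F[10]=-20.000 → step 11: x=-0.358, v=-3.314, θ₁=0.164, ω₁=3.691, θ₂=0.387, ω₂=1.431, θ₃=-0.247, ω₃=-0.649
apply F[11]=-20.000 → step 12: x=-0.428, v=-3.614, θ₁=0.243, ω₁=4.223, θ₂=0.415, ω₂=1.366, θ₃=-0.259, ω₃=-0.562
apply F[12]=-20.000 → step 13: x=-0.503, v=-3.894, θ₁=0.333, ω₁=4.751, θ₂=0.441, ω₂=1.275, θ₃=-0.269, ω₃=-0.408
apply F[13]=-20.000 → step 14: x=-0.583, v=-4.144, θ₁=0.433, ω₁=5.236, θ₂=0.466, ω₂=1.187, θ₃=-0.275, ω₃=-0.180
apply F[14]=-20.000 → step 15: x=-0.668, v=-4.356, θ₁=0.542, ω₁=5.640, θ₂=0.489, ω₂=1.142, θ₃=-0.276, ω₃=0.117
apply F[15]=-20.000 → step 16: x=-0.757, v=-4.527, θ₁=0.658, ω₁=5.934, θ₂=0.512, ω₂=1.176, θ₃=-0.270, ω₃=0.466
apply F[16]=-20.000 → step 17: x=-0.849, v=-4.663, θ₁=0.779, ω₁=6.117, θ₂=0.537, ω₂=1.310, θ₃=-0.257, ω₃=0.843
apply F[17]=-20.000 → step 18: x=-0.943, v=-4.771, θ₁=0.902, ω₁=6.202, θ₂=0.565, ω₂=1.544, θ₃=-0.236, ω₃=1.226
apply F[18]=-20.000 → step 19: x=-1.040, v=-4.860, θ₁=1.026, ω₁=6.212, θ₂=0.599, ω₂=1.867, θ₃=-0.208, ω₃=1.605
apply F[19]=-20.000 → step 20: x=-1.138, v=-4.936, θ₁=1.150, ω₁=6.163, θ₂=0.640, ω₂=2.261, θ₃=-0.172, ω₃=1.976
apply F[20]=-20.000 → step 21: x=-1.237, v=-5.005, θ₁=1.272, ω₁=6.064, θ₂=0.690, ω₂=2.709, θ₃=-0.129, ω₃=2.343
apply F[21]=-20.000 → step 22: x=-1.338, v=-5.068, θ₁=1.392, ω₁=5.917, θ₂=0.749, ω₂=3.197, θ₃=-0.078, ω₃=2.714
apply F[22]=-20.000 → step 23: x=-1.440, v=-5.130, θ₁=1.509, ω₁=5.718, θ₂=0.818, ω₂=3.711, θ₃=-0.020, ω₃=3.098
apply F[23]=+20.000 → step 24: x=-1.539, v=-4.743, θ₁=1.623, ω₁=5.735, θ₂=0.893, ω₂=3.827, θ₃=0.044, ω₃=3.298
apply F[24]=+20.000 → step 25: x=-1.630, v=-4.349, θ₁=1.738, ω₁=5.785, θ₂=0.971, ω₂=3.966, θ₃=0.112, ω₃=3.514
apply F[25]=+20.000 → step 26: x=-1.713, v=-3.945, θ₁=1.855, ω₁=5.858, θ₂=1.052, ω₂=4.135, θ₃=0.184, ω₃=3.752
apply F[26]=+20.000 → step 27: x=-1.787, v=-3.531, θ₁=1.973, ω₁=5.945, θ₂=1.137, ω₂=4.343, θ₃=0.262, ω₃=4.017
apply F[27]=+20.000 → step 28: x=-1.854, v=-3.105, θ₁=2.093, ω₁=6.034, θ₂=1.226, ω₂=4.599, θ₃=0.345, ω₃=4.314
apply F[28]=+20.000 → step 29: x=-1.911, v=-2.670, θ₁=2.214, ω₁=6.108, θ₂=1.321, ω₂=4.908, θ₃=0.435, ω₃=4.652
apply F[29]=+20.000 → step 30: x=-1.960, v=-2.228, θ₁=2.337, ω₁=6.147, θ₂=1.423, ω₂=5.278, θ₃=0.532, ω₃=5.038
apply F[30]=+20.000 → step 31: x=-2.001, v=-1.783, θ₁=2.460, ω₁=6.123, θ₂=1.533, ω₂=5.709, θ₃=0.637, ω₃=5.483
apply F[31]=+20.000 → step 32: x=-2.032, v=-1.341, θ₁=2.581, ω₁=6.005, θ₂=1.652, ω₂=6.196, θ₃=0.751, ω₃=5.999
apply F[32]=+20.000 → step 33: x=-2.054, v=-0.908, θ₁=2.699, ω₁=5.759, θ₂=1.781, ω₂=6.729, θ₃=0.877, ω₃=6.600
apply F[33]=+20.000 → step 34: x=-2.068, v=-0.490, θ₁=2.810, ω₁=5.353, θ₂=1.921, ω₂=7.288, θ₃=1.016, ω₃=7.303
apply F[34]=+20.000 → step 35: x=-2.074, v=-0.092, θ₁=2.912, ω₁=4.766, θ₂=2.072, ω₂=7.852, θ₃=1.170, ω₃=8.127
apply F[35]=+20.000 → step 36: x=-2.072, v=0.285, θ₁=3.000, ω₁=3.988, θ₂=2.235, ω₂=8.398, θ₃=1.342, ω₃=9.098
apply F[36]=+20.000 → step 37: x=-2.063, v=0.641, θ₁=3.070, ω₁=3.031, θ₂=2.408, ω₂=8.905, θ₃=1.535, ω₃=10.253
Max |angle| over trajectory = 3.070 rad; bound = 3.186 → within bound.

Answer: yes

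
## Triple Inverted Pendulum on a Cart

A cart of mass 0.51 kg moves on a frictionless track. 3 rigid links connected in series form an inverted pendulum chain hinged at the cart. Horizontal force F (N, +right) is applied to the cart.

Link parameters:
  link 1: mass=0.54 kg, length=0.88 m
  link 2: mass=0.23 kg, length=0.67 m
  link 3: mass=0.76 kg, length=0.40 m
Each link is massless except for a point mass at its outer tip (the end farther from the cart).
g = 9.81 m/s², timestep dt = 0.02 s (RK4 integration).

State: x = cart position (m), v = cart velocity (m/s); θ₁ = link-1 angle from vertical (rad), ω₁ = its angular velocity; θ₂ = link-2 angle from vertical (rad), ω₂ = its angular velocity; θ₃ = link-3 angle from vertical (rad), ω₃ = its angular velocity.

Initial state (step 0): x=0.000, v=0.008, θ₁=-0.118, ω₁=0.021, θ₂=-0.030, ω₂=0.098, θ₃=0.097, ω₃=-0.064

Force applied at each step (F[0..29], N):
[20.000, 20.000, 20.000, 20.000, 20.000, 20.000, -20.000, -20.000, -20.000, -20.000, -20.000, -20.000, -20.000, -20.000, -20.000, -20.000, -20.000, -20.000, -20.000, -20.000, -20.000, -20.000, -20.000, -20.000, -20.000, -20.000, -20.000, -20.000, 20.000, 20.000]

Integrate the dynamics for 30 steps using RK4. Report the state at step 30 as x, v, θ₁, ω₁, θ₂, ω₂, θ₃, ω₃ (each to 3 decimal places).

apply F[0]=+20.000 → step 1: x=0.008, v=0.824, θ₁=-0.127, ω₁=-0.942, θ₂=-0.028, ω₂=0.079, θ₃=0.097, ω₃=0.051
apply F[1]=+20.000 → step 2: x=0.033, v=1.626, θ₁=-0.156, ω₁=-1.885, θ₂=-0.027, ω₂=0.073, θ₃=0.099, ω₃=0.108
apply F[2]=+20.000 → step 3: x=0.073, v=2.390, θ₁=-0.202, ω₁=-2.768, θ₂=-0.025, ω₂=0.070, θ₃=0.101, ω₃=0.061
apply F[3]=+20.000 → step 4: x=0.128, v=3.083, θ₁=-0.265, ω₁=-3.531, θ₂=-0.024, ω₂=0.031, θ₃=0.100, ω₃=-0.107
apply F[4]=+20.000 → step 5: x=0.196, v=3.675, θ₁=-0.342, ω₁=-4.124, θ₂=-0.025, ω₂=-0.098, θ₃=0.096, ω₃=-0.372
apply F[5]=+20.000 → step 6: x=0.274, v=4.159, θ₁=-0.429, ω₁=-4.537, θ₂=-0.029, ω₂=-0.353, θ₃=0.085, ω₃=-0.681
apply F[6]=-20.000 → step 7: x=0.351, v=3.517, θ₁=-0.515, ω₁=-4.070, θ₂=-0.035, ω₂=-0.214, θ₃=0.072, ω₃=-0.574
apply F[7]=-20.000 → step 8: x=0.415, v=2.946, θ₁=-0.593, ω₁=-3.754, θ₂=-0.037, ω₂=0.011, θ₃=0.062, ω₃=-0.446
apply F[8]=-20.000 → step 9: x=0.469, v=2.421, θ₁=-0.666, ω₁=-3.543, θ₂=-0.034, ω₂=0.304, θ₃=0.055, ω₃=-0.325
apply F[9]=-20.000 → step 10: x=0.512, v=1.925, θ₁=-0.735, ω₁=-3.404, θ₂=-0.024, ω₂=0.650, θ₃=0.049, ω₃=-0.224
apply F[10]=-20.000 → step 11: x=0.546, v=1.445, θ₁=-0.802, ω₁=-3.313, θ₂=-0.008, ω₂=1.039, θ₃=0.045, ω₃=-0.154
apply F[11]=-20.000 → step 12: x=0.570, v=0.973, θ₁=-0.868, ω₁=-3.252, θ₂=0.017, ω₂=1.463, θ₃=0.043, ω₃=-0.116
apply F[12]=-20.000 → step 13: x=0.585, v=0.503, θ₁=-0.933, ω₁=-3.205, θ₂=0.051, ω₂=1.915, θ₃=0.041, ω₃=-0.110
apply F[13]=-20.000 → step 14: x=0.590, v=0.032, θ₁=-0.996, ω₁=-3.160, θ₂=0.094, ω₂=2.384, θ₃=0.038, ω₃=-0.124
apply F[14]=-20.000 → step 15: x=0.586, v=-0.439, θ₁=-1.059, ω₁=-3.107, θ₂=0.147, ω₂=2.860, θ₃=0.036, ω₃=-0.138
apply F[15]=-20.000 → step 16: x=0.573, v=-0.908, θ₁=-1.120, ω₁=-3.038, θ₂=0.208, ω₂=3.330, θ₃=0.033, ω₃=-0.121
apply F[16]=-20.000 → step 17: x=0.550, v=-1.371, θ₁=-1.180, ω₁=-2.951, θ₂=0.280, ω₂=3.780, θ₃=0.031, ω₃=-0.036
apply F[17]=-20.000 → step 18: x=0.518, v=-1.821, θ₁=-1.238, ω₁=-2.845, θ₂=0.359, ω₂=4.197, θ₃=0.032, ω₃=0.162
apply F[18]=-20.000 → step 19: x=0.477, v=-2.252, θ₁=-1.294, ω₁=-2.725, θ₂=0.447, ω₂=4.567, θ₃=0.039, ω₃=0.511
apply F[19]=-20.000 → step 20: x=0.428, v=-2.658, θ₁=-1.347, ω₁=-2.598, θ₂=0.542, ω₂=4.878, θ₃=0.054, ω₃=1.041
apply F[20]=-20.000 → step 21: x=0.371, v=-3.036, θ₁=-1.398, ω₁=-2.471, θ₂=0.642, ω₂=5.119, θ₃=0.082, ω₃=1.772
apply F[21]=-20.000 → step 22: x=0.307, v=-3.383, θ₁=-1.446, ω₁=-2.355, θ₂=0.746, ω₂=5.268, θ₃=0.126, ω₃=2.713
apply F[22]=-20.000 → step 23: x=0.236, v=-3.695, θ₁=-1.492, ω₁=-2.257, θ₂=0.852, ω₂=5.299, θ₃=0.192, ω₃=3.861
apply F[23]=-20.000 → step 24: x=0.159, v=-3.973, θ₁=-1.537, ω₁=-2.184, θ₂=0.957, ω₂=5.170, θ₃=0.282, ω₃=5.207
apply F[24]=-20.000 → step 25: x=0.077, v=-4.214, θ₁=-1.580, ω₁=-2.145, θ₂=1.057, ω₂=4.834, θ₃=0.401, ω₃=6.736
apply F[25]=-20.000 → step 26: x=-0.009, v=-4.410, θ₁=-1.623, ω₁=-2.138, θ₂=1.148, ω₂=4.244, θ₃=0.553, ω₃=8.438
apply F[26]=-20.000 → step 27: x=-0.099, v=-4.538, θ₁=-1.665, ω₁=-2.159, θ₂=1.225, ω₂=3.377, θ₃=0.740, ω₃=10.308
apply F[27]=-20.000 → step 28: x=-0.190, v=-4.546, θ₁=-1.709, ω₁=-2.192, θ₂=1.282, ω₂=2.316, θ₃=0.966, ω₃=12.259
apply F[28]=+20.000 → step 29: x=-0.275, v=-3.967, θ₁=-1.753, ω₁=-2.247, θ₂=1.322, ω₂=1.713, θ₃=1.217, ω₃=12.857
apply F[29]=+20.000 → step 30: x=-0.348, v=-3.347, θ₁=-1.799, ω₁=-2.304, θ₂=1.355, ω₂=1.732, θ₃=1.475, ω₃=12.831

Answer: x=-0.348, v=-3.347, θ₁=-1.799, ω₁=-2.304, θ₂=1.355, ω₂=1.732, θ₃=1.475, ω₃=12.831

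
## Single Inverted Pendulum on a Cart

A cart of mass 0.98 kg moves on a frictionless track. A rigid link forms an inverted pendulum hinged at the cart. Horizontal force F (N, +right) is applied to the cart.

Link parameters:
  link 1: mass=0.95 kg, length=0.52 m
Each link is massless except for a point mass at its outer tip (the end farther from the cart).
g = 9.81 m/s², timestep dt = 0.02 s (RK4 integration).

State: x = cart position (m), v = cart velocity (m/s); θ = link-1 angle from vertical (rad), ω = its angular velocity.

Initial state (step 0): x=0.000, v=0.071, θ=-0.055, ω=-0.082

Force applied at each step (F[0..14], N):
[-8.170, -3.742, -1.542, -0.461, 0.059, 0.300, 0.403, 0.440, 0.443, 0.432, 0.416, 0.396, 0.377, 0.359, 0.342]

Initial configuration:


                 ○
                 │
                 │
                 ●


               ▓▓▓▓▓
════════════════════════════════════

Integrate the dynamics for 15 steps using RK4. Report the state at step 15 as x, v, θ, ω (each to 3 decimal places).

Answer: x=-0.035, v=-0.070, θ=0.002, ω=0.066

Derivation:
apply F[0]=-8.170 → step 1: x=-0.000, v=-0.085, θ=-0.054, ω=0.197
apply F[1]=-3.742 → step 2: x=-0.002, v=-0.151, θ=-0.049, ω=0.305
apply F[2]=-1.542 → step 3: x=-0.006, v=-0.174, θ=-0.042, ω=0.331
apply F[3]=-0.461 → step 4: x=-0.009, v=-0.176, θ=-0.036, ω=0.320
apply F[4]=+0.059 → step 5: x=-0.013, v=-0.169, θ=-0.030, ω=0.294
apply F[5]=+0.300 → step 6: x=-0.016, v=-0.157, θ=-0.024, ω=0.262
apply F[6]=+0.403 → step 7: x=-0.019, v=-0.145, θ=-0.019, ω=0.230
apply F[7]=+0.440 → step 8: x=-0.022, v=-0.133, θ=-0.015, ω=0.200
apply F[8]=+0.443 → step 9: x=-0.024, v=-0.121, θ=-0.011, ω=0.173
apply F[9]=+0.432 → step 10: x=-0.027, v=-0.111, θ=-0.008, ω=0.149
apply F[10]=+0.416 → step 11: x=-0.029, v=-0.101, θ=-0.005, ω=0.127
apply F[11]=+0.396 → step 12: x=-0.031, v=-0.092, θ=-0.003, ω=0.109
apply F[12]=+0.377 → step 13: x=-0.032, v=-0.084, θ=-0.001, ω=0.092
apply F[13]=+0.359 → step 14: x=-0.034, v=-0.077, θ=0.001, ω=0.078
apply F[14]=+0.342 → step 15: x=-0.035, v=-0.070, θ=0.002, ω=0.066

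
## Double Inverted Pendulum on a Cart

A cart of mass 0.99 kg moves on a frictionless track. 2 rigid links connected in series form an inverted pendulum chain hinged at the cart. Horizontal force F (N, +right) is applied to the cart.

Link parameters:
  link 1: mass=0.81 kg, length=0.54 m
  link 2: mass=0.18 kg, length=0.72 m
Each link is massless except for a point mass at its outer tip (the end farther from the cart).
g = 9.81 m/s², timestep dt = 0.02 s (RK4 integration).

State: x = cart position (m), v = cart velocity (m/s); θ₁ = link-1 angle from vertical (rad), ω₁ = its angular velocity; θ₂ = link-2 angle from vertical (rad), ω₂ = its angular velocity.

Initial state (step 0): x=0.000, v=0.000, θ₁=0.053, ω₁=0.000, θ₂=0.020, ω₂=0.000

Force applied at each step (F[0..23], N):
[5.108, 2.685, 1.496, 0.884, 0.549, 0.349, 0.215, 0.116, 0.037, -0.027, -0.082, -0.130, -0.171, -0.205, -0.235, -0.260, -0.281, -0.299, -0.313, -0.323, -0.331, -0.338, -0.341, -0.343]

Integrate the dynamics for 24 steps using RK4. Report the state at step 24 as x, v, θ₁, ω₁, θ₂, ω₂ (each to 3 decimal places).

Answer: x=0.065, v=0.090, θ₁=-0.010, ω₁=-0.033, θ₂=-0.002, ω₂=-0.036

Derivation:
apply F[0]=+5.108 → step 1: x=0.001, v=0.093, θ₁=0.052, ω₁=-0.150, θ₂=0.020, ω₂=-0.011
apply F[1]=+2.685 → step 2: x=0.003, v=0.137, θ₁=0.048, ω₁=-0.211, θ₂=0.020, ω₂=-0.021
apply F[2]=+1.496 → step 3: x=0.006, v=0.158, θ₁=0.043, ω₁=-0.232, θ₂=0.019, ω₂=-0.030
apply F[3]=+0.884 → step 4: x=0.009, v=0.168, θ₁=0.039, ω₁=-0.233, θ₂=0.018, ω₂=-0.037
apply F[4]=+0.549 → step 5: x=0.013, v=0.172, θ₁=0.034, ω₁=-0.226, θ₂=0.018, ω₂=-0.044
apply F[5]=+0.349 → step 6: x=0.016, v=0.173, θ₁=0.030, ω₁=-0.214, θ₂=0.017, ω₂=-0.049
apply F[6]=+0.215 → step 7: x=0.020, v=0.172, θ₁=0.026, ω₁=-0.201, θ₂=0.016, ω₂=-0.052
apply F[7]=+0.116 → step 8: x=0.023, v=0.169, θ₁=0.022, ω₁=-0.188, θ₂=0.015, ω₂=-0.055
apply F[8]=+0.037 → step 9: x=0.026, v=0.166, θ₁=0.018, ω₁=-0.174, θ₂=0.013, ω₂=-0.057
apply F[9]=-0.027 → step 10: x=0.030, v=0.162, θ₁=0.015, ω₁=-0.161, θ₂=0.012, ω₂=-0.059
apply F[10]=-0.082 → step 11: x=0.033, v=0.158, θ₁=0.012, ω₁=-0.148, θ₂=0.011, ω₂=-0.059
apply F[11]=-0.130 → step 12: x=0.036, v=0.154, θ₁=0.009, ω₁=-0.135, θ₂=0.010, ω₂=-0.059
apply F[12]=-0.171 → step 13: x=0.039, v=0.149, θ₁=0.006, ω₁=-0.124, θ₂=0.009, ω₂=-0.058
apply F[13]=-0.205 → step 14: x=0.042, v=0.143, θ₁=0.004, ω₁=-0.112, θ₂=0.008, ω₂=-0.057
apply F[14]=-0.235 → step 15: x=0.045, v=0.138, θ₁=0.002, ω₁=-0.102, θ₂=0.006, ω₂=-0.056
apply F[15]=-0.260 → step 16: x=0.048, v=0.133, θ₁=-0.000, ω₁=-0.092, θ₂=0.005, ω₂=-0.054
apply F[16]=-0.281 → step 17: x=0.050, v=0.127, θ₁=-0.002, ω₁=-0.083, θ₂=0.004, ω₂=-0.053
apply F[17]=-0.299 → step 18: x=0.053, v=0.122, θ₁=-0.003, ω₁=-0.074, θ₂=0.003, ω₂=-0.050
apply F[18]=-0.313 → step 19: x=0.055, v=0.116, θ₁=-0.005, ω₁=-0.066, θ₂=0.002, ω₂=-0.048
apply F[19]=-0.323 → step 20: x=0.057, v=0.111, θ₁=-0.006, ω₁=-0.058, θ₂=0.001, ω₂=-0.046
apply F[20]=-0.331 → step 21: x=0.059, v=0.105, θ₁=-0.007, ω₁=-0.051, θ₂=0.000, ω₂=-0.043
apply F[21]=-0.338 → step 22: x=0.062, v=0.100, θ₁=-0.008, ω₁=-0.044, θ₂=-0.000, ω₂=-0.041
apply F[22]=-0.341 → step 23: x=0.063, v=0.095, θ₁=-0.009, ω₁=-0.038, θ₂=-0.001, ω₂=-0.038
apply F[23]=-0.343 → step 24: x=0.065, v=0.090, θ₁=-0.010, ω₁=-0.033, θ₂=-0.002, ω₂=-0.036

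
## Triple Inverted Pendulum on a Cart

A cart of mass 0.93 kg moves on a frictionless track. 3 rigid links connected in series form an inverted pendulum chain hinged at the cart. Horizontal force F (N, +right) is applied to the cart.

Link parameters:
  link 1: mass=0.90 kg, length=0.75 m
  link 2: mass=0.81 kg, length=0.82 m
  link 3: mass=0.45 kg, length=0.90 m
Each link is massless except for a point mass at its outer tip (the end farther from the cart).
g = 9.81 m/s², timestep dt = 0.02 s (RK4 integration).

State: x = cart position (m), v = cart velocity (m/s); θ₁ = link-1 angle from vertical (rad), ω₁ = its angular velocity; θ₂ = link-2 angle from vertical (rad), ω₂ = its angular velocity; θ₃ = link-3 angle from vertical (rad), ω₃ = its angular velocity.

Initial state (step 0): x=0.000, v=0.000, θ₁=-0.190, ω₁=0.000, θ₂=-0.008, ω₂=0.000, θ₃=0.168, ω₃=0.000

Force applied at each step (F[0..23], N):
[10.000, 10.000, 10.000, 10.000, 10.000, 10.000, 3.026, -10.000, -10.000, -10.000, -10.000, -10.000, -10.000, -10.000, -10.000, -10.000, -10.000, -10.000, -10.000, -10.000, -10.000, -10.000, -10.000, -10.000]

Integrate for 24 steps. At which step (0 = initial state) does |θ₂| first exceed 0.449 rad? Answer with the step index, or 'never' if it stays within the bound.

Answer: never

Derivation:
apply F[0]=+10.000 → step 1: x=0.003, v=0.273, θ₁=-0.195, ω₁=-0.452, θ₂=-0.007, ω₂=0.056, θ₃=0.168, ω₃=0.039
apply F[1]=+10.000 → step 2: x=0.011, v=0.546, θ₁=-0.208, ω₁=-0.902, θ₂=-0.006, ω₂=0.111, θ₃=0.170, ω₃=0.075
apply F[2]=+10.000 → step 3: x=0.025, v=0.814, θ₁=-0.231, ω₁=-1.349, θ₂=-0.003, ω₂=0.165, θ₃=0.171, ω₃=0.106
apply F[3]=+10.000 → step 4: x=0.043, v=1.075, θ₁=-0.262, ω₁=-1.786, θ₂=0.001, ω₂=0.214, θ₃=0.174, ω₃=0.130
apply F[4]=+10.000 → step 5: x=0.067, v=1.324, θ₁=-0.302, ω₁=-2.203, θ₂=0.005, ω₂=0.251, θ₃=0.176, ω₃=0.144
apply F[5]=+10.000 → step 6: x=0.096, v=1.555, θ₁=-0.350, ω₁=-2.590, θ₂=0.011, ω₂=0.269, θ₃=0.179, ω₃=0.150
apply F[6]=+3.026 → step 7: x=0.128, v=1.646, θ₁=-0.404, ω₁=-2.820, θ₂=0.016, ω₂=0.301, θ₃=0.183, ω₃=0.158
apply F[7]=-10.000 → step 8: x=0.160, v=1.517, θ₁=-0.461, ω₁=-2.836, θ₂=0.023, ω₂=0.404, θ₃=0.186, ω₃=0.180
apply F[8]=-10.000 → step 9: x=0.189, v=1.390, θ₁=-0.518, ω₁=-2.872, θ₂=0.033, ω₂=0.514, θ₃=0.190, ω₃=0.199
apply F[9]=-10.000 → step 10: x=0.216, v=1.263, θ₁=-0.576, ω₁=-2.924, θ₂=0.044, ω₂=0.626, θ₃=0.194, ω₃=0.215
apply F[10]=-10.000 → step 11: x=0.239, v=1.134, θ₁=-0.635, ω₁=-2.986, θ₂=0.058, ω₂=0.738, θ₃=0.198, ω₃=0.227
apply F[11]=-10.000 → step 12: x=0.261, v=1.002, θ₁=-0.695, ω₁=-3.057, θ₂=0.074, ω₂=0.848, θ₃=0.203, ω₃=0.236
apply F[12]=-10.000 → step 13: x=0.280, v=0.866, θ₁=-0.757, ω₁=-3.134, θ₂=0.092, ω₂=0.953, θ₃=0.208, ω₃=0.242
apply F[13]=-10.000 → step 14: x=0.295, v=0.724, θ₁=-0.820, ω₁=-3.216, θ₂=0.112, ω₂=1.052, θ₃=0.213, ω₃=0.246
apply F[14]=-10.000 → step 15: x=0.308, v=0.575, θ₁=-0.886, ω₁=-3.303, θ₂=0.134, ω₂=1.144, θ₃=0.218, ω₃=0.248
apply F[15]=-10.000 → step 16: x=0.318, v=0.420, θ₁=-0.953, ω₁=-3.396, θ₂=0.157, ω₂=1.227, θ₃=0.223, ω₃=0.249
apply F[16]=-10.000 → step 17: x=0.325, v=0.258, θ₁=-1.021, ω₁=-3.495, θ₂=0.183, ω₂=1.300, θ₃=0.228, ω₃=0.249
apply F[17]=-10.000 → step 18: x=0.329, v=0.088, θ₁=-1.092, ω₁=-3.602, θ₂=0.209, ω₂=1.362, θ₃=0.232, ω₃=0.249
apply F[18]=-10.000 → step 19: x=0.329, v=-0.091, θ₁=-1.166, ω₁=-3.719, θ₂=0.237, ω₂=1.412, θ₃=0.237, ω₃=0.248
apply F[19]=-10.000 → step 20: x=0.325, v=-0.279, θ₁=-1.241, ω₁=-3.849, θ₂=0.266, ω₂=1.447, θ₃=0.242, ω₃=0.249
apply F[20]=-10.000 → step 21: x=0.317, v=-0.479, θ₁=-1.320, ω₁=-3.997, θ₂=0.295, ω₂=1.467, θ₃=0.247, ω₃=0.250
apply F[21]=-10.000 → step 22: x=0.306, v=-0.692, θ₁=-1.401, ω₁=-4.165, θ₂=0.324, ω₂=1.469, θ₃=0.252, ω₃=0.251
apply F[22]=-10.000 → step 23: x=0.290, v=-0.922, θ₁=-1.487, ω₁=-4.362, θ₂=0.353, ω₂=1.450, θ₃=0.257, ω₃=0.253
apply F[23]=-10.000 → step 24: x=0.269, v=-1.173, θ₁=-1.576, ω₁=-4.594, θ₂=0.382, ω₂=1.406, θ₃=0.263, ω₃=0.255
max |θ₂| = 0.382 ≤ 0.449 over all 25 states.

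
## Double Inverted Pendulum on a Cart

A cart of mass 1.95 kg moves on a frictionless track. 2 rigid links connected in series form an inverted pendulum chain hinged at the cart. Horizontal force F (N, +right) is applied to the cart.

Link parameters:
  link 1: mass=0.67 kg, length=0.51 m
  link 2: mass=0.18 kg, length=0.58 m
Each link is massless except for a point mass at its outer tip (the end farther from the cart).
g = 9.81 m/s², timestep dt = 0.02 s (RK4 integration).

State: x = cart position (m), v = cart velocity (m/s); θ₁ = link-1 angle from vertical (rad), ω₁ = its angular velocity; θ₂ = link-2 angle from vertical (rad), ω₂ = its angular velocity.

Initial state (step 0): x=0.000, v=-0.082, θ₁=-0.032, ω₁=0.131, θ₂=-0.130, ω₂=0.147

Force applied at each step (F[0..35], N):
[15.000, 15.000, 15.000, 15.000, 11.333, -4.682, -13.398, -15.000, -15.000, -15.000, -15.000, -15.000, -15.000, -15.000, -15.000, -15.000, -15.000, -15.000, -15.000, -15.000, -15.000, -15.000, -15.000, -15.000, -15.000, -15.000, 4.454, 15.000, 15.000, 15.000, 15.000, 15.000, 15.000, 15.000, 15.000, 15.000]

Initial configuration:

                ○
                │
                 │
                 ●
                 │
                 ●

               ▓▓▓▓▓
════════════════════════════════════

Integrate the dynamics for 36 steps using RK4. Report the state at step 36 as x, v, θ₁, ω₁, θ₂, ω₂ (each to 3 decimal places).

apply F[0]=+15.000 → step 1: x=-0.000, v=0.074, θ₁=-0.032, ω₁=-0.178, θ₂=-0.127, ω₂=0.107
apply F[1]=+15.000 → step 2: x=0.003, v=0.231, θ₁=-0.039, ω₁=-0.490, θ₂=-0.126, ω₂=0.069
apply F[2]=+15.000 → step 3: x=0.009, v=0.389, θ₁=-0.052, ω₁=-0.808, θ₂=-0.125, ω₂=0.037
apply F[3]=+15.000 → step 4: x=0.019, v=0.547, θ₁=-0.072, ω₁=-1.136, θ₂=-0.124, ω₂=0.012
apply F[4]=+11.333 → step 5: x=0.031, v=0.670, θ₁=-0.097, ω₁=-1.404, θ₂=-0.124, ω₂=-0.003
apply F[5]=-4.682 → step 6: x=0.044, v=0.630, θ₁=-0.125, ω₁=-1.368, θ₂=-0.124, ω₂=-0.008
apply F[6]=-13.398 → step 7: x=0.055, v=0.505, θ₁=-0.150, ω₁=-1.178, θ₂=-0.124, ω₂=-0.002
apply F[7]=-15.000 → step 8: x=0.064, v=0.365, θ₁=-0.172, ω₁=-0.974, θ₂=-0.124, ω₂=0.014
apply F[8]=-15.000 → step 9: x=0.070, v=0.228, θ₁=-0.189, ω₁=-0.784, θ₂=-0.124, ω₂=0.040
apply F[9]=-15.000 → step 10: x=0.073, v=0.092, θ₁=-0.203, ω₁=-0.606, θ₂=-0.123, ω₂=0.075
apply F[10]=-15.000 → step 11: x=0.073, v=-0.042, θ₁=-0.213, ω₁=-0.438, θ₂=-0.121, ω₂=0.116
apply F[11]=-15.000 → step 12: x=0.071, v=-0.176, θ₁=-0.221, ω₁=-0.277, θ₂=-0.118, ω₂=0.162
apply F[12]=-15.000 → step 13: x=0.066, v=-0.309, θ₁=-0.224, ω₁=-0.120, θ₂=-0.114, ω₂=0.213
apply F[13]=-15.000 → step 14: x=0.059, v=-0.441, θ₁=-0.225, ω₁=0.034, θ₂=-0.109, ω₂=0.268
apply F[14]=-15.000 → step 15: x=0.049, v=-0.573, θ₁=-0.223, ω₁=0.188, θ₂=-0.103, ω₂=0.324
apply F[15]=-15.000 → step 16: x=0.036, v=-0.706, θ₁=-0.218, ω₁=0.345, θ₂=-0.096, ω₂=0.382
apply F[16]=-15.000 → step 17: x=0.020, v=-0.840, θ₁=-0.209, ω₁=0.506, θ₂=-0.088, ω₂=0.439
apply F[17]=-15.000 → step 18: x=0.002, v=-0.975, θ₁=-0.198, ω₁=0.674, θ₂=-0.079, ω₂=0.496
apply F[18]=-15.000 → step 19: x=-0.019, v=-1.112, θ₁=-0.182, ω₁=0.851, θ₂=-0.068, ω₂=0.549
apply F[19]=-15.000 → step 20: x=-0.042, v=-1.250, θ₁=-0.163, ω₁=1.040, θ₂=-0.057, ω₂=0.599
apply F[20]=-15.000 → step 21: x=-0.069, v=-1.391, θ₁=-0.141, ω₁=1.244, θ₂=-0.044, ω₂=0.644
apply F[21]=-15.000 → step 22: x=-0.098, v=-1.534, θ₁=-0.114, ω₁=1.464, θ₂=-0.031, ω₂=0.681
apply F[22]=-15.000 → step 23: x=-0.130, v=-1.680, θ₁=-0.082, ω₁=1.705, θ₂=-0.017, ω₂=0.711
apply F[23]=-15.000 → step 24: x=-0.165, v=-1.829, θ₁=-0.045, ω₁=1.967, θ₂=-0.003, ω₂=0.731
apply F[24]=-15.000 → step 25: x=-0.203, v=-1.981, θ₁=-0.003, ω₁=2.254, θ₂=0.012, ω₂=0.741
apply F[25]=-15.000 → step 26: x=-0.244, v=-2.136, θ₁=0.045, ω₁=2.565, θ₂=0.027, ω₂=0.741
apply F[26]=+4.454 → step 27: x=-0.287, v=-2.094, θ₁=0.096, ω₁=2.514, θ₂=0.041, ω₂=0.730
apply F[27]=+15.000 → step 28: x=-0.327, v=-1.949, θ₁=0.144, ω₁=2.281, θ₂=0.056, ω₂=0.706
apply F[28]=+15.000 → step 29: x=-0.365, v=-1.807, θ₁=0.187, ω₁=2.079, θ₂=0.070, ω₂=0.669
apply F[29]=+15.000 → step 30: x=-0.399, v=-1.669, θ₁=0.227, ω₁=1.906, θ₂=0.083, ω₂=0.618
apply F[30]=+15.000 → step 31: x=-0.431, v=-1.535, θ₁=0.264, ω₁=1.760, θ₂=0.094, ω₂=0.554
apply F[31]=+15.000 → step 32: x=-0.461, v=-1.404, θ₁=0.298, ω₁=1.638, θ₂=0.105, ω₂=0.477
apply F[32]=+15.000 → step 33: x=-0.488, v=-1.277, θ₁=0.329, ω₁=1.540, θ₂=0.113, ω₂=0.390
apply F[33]=+15.000 → step 34: x=-0.512, v=-1.153, θ₁=0.359, ω₁=1.464, θ₂=0.120, ω₂=0.291
apply F[34]=+15.000 → step 35: x=-0.534, v=-1.031, θ₁=0.388, ω₁=1.408, θ₂=0.125, ω₂=0.180
apply F[35]=+15.000 → step 36: x=-0.553, v=-0.912, θ₁=0.416, ω₁=1.371, θ₂=0.127, ω₂=0.059

Answer: x=-0.553, v=-0.912, θ₁=0.416, ω₁=1.371, θ₂=0.127, ω₂=0.059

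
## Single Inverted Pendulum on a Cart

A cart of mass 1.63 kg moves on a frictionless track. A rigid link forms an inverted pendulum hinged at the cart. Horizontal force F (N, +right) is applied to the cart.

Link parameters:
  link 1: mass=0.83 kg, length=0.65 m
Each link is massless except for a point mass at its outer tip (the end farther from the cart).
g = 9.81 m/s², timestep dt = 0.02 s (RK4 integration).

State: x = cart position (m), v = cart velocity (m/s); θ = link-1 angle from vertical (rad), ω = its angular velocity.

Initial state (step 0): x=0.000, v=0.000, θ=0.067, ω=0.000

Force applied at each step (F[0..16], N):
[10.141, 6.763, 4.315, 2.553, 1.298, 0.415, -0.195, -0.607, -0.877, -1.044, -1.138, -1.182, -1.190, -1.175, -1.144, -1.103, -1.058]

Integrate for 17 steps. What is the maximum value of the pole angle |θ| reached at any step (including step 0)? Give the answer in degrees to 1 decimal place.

Answer: 3.8°

Derivation:
apply F[0]=+10.141 → step 1: x=0.001, v=0.118, θ=0.065, ω=-0.160
apply F[1]=+6.763 → step 2: x=0.004, v=0.194, θ=0.061, ω=-0.259
apply F[2]=+4.315 → step 3: x=0.009, v=0.241, θ=0.055, ω=-0.313
apply F[3]=+2.553 → step 4: x=0.014, v=0.267, θ=0.049, ω=-0.338
apply F[4]=+1.298 → step 5: x=0.019, v=0.279, θ=0.042, ω=-0.342
apply F[5]=+0.415 → step 6: x=0.025, v=0.280, θ=0.035, ω=-0.332
apply F[6]=-0.195 → step 7: x=0.030, v=0.274, θ=0.029, ω=-0.313
apply F[7]=-0.607 → step 8: x=0.036, v=0.264, θ=0.023, ω=-0.290
apply F[8]=-0.877 → step 9: x=0.041, v=0.252, θ=0.017, ω=-0.264
apply F[9]=-1.044 → step 10: x=0.046, v=0.237, θ=0.012, ω=-0.238
apply F[10]=-1.138 → step 11: x=0.050, v=0.222, θ=0.008, ω=-0.212
apply F[11]=-1.182 → step 12: x=0.055, v=0.207, θ=0.004, ω=-0.187
apply F[12]=-1.190 → step 13: x=0.059, v=0.192, θ=0.000, ω=-0.163
apply F[13]=-1.175 → step 14: x=0.062, v=0.178, θ=-0.003, ω=-0.142
apply F[14]=-1.144 → step 15: x=0.066, v=0.164, θ=-0.005, ω=-0.122
apply F[15]=-1.103 → step 16: x=0.069, v=0.152, θ=-0.007, ω=-0.104
apply F[16]=-1.058 → step 17: x=0.072, v=0.139, θ=-0.009, ω=-0.088
Max |angle| over trajectory = 0.067 rad = 3.8°.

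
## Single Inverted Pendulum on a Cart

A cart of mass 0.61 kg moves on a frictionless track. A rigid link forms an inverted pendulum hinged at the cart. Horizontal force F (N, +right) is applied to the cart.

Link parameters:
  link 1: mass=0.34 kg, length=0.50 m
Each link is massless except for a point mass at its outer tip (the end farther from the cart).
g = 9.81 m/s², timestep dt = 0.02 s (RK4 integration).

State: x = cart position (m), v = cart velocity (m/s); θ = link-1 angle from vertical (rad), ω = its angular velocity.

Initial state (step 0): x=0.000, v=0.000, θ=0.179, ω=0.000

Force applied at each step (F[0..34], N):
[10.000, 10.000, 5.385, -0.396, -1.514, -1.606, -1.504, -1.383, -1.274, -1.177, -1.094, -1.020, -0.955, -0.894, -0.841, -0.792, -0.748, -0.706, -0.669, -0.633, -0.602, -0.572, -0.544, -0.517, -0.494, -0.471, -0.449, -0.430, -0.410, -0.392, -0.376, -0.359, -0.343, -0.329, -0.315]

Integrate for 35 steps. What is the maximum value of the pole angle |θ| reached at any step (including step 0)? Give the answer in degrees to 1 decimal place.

Answer: 10.3°

Derivation:
apply F[0]=+10.000 → step 1: x=0.003, v=0.304, θ=0.174, ω=-0.529
apply F[1]=+10.000 → step 2: x=0.012, v=0.610, θ=0.158, ω=-1.067
apply F[2]=+5.385 → step 3: x=0.026, v=0.770, θ=0.134, ω=-1.326
apply F[3]=-0.396 → step 4: x=0.041, v=0.745, θ=0.108, ω=-1.230
apply F[4]=-1.514 → step 5: x=0.055, v=0.686, θ=0.085, ω=-1.074
apply F[5]=-1.606 → step 6: x=0.069, v=0.626, θ=0.065, ω=-0.925
apply F[6]=-1.504 → step 7: x=0.080, v=0.570, θ=0.048, ω=-0.793
apply F[7]=-1.383 → step 8: x=0.091, v=0.521, θ=0.034, ω=-0.677
apply F[8]=-1.274 → step 9: x=0.101, v=0.476, θ=0.021, ω=-0.578
apply F[9]=-1.177 → step 10: x=0.110, v=0.436, θ=0.010, ω=-0.491
apply F[10]=-1.094 → step 11: x=0.119, v=0.399, θ=0.001, ω=-0.416
apply F[11]=-1.020 → step 12: x=0.126, v=0.366, θ=-0.006, ω=-0.351
apply F[12]=-0.955 → step 13: x=0.133, v=0.336, θ=-0.013, ω=-0.294
apply F[13]=-0.894 → step 14: x=0.140, v=0.308, θ=-0.018, ω=-0.245
apply F[14]=-0.841 → step 15: x=0.146, v=0.283, θ=-0.023, ω=-0.202
apply F[15]=-0.792 → step 16: x=0.151, v=0.260, θ=-0.026, ω=-0.165
apply F[16]=-0.748 → step 17: x=0.156, v=0.238, θ=-0.029, ω=-0.133
apply F[17]=-0.706 → step 18: x=0.161, v=0.219, θ=-0.032, ω=-0.106
apply F[18]=-0.669 → step 19: x=0.165, v=0.200, θ=-0.034, ω=-0.082
apply F[19]=-0.633 → step 20: x=0.169, v=0.183, θ=-0.035, ω=-0.062
apply F[20]=-0.602 → step 21: x=0.172, v=0.167, θ=-0.036, ω=-0.044
apply F[21]=-0.572 → step 22: x=0.176, v=0.153, θ=-0.037, ω=-0.029
apply F[22]=-0.544 → step 23: x=0.178, v=0.139, θ=-0.037, ω=-0.016
apply F[23]=-0.517 → step 24: x=0.181, v=0.126, θ=-0.038, ω=-0.005
apply F[24]=-0.494 → step 25: x=0.184, v=0.114, θ=-0.038, ω=0.005
apply F[25]=-0.471 → step 26: x=0.186, v=0.103, θ=-0.037, ω=0.013
apply F[26]=-0.449 → step 27: x=0.188, v=0.092, θ=-0.037, ω=0.019
apply F[27]=-0.430 → step 28: x=0.189, v=0.082, θ=-0.037, ω=0.025
apply F[28]=-0.410 → step 29: x=0.191, v=0.072, θ=-0.036, ω=0.030
apply F[29]=-0.392 → step 30: x=0.192, v=0.063, θ=-0.035, ω=0.034
apply F[30]=-0.376 → step 31: x=0.193, v=0.055, θ=-0.035, ω=0.037
apply F[31]=-0.359 → step 32: x=0.194, v=0.047, θ=-0.034, ω=0.039
apply F[32]=-0.343 → step 33: x=0.195, v=0.039, θ=-0.033, ω=0.041
apply F[33]=-0.329 → step 34: x=0.196, v=0.032, θ=-0.032, ω=0.043
apply F[34]=-0.315 → step 35: x=0.197, v=0.025, θ=-0.031, ω=0.044
Max |angle| over trajectory = 0.179 rad = 10.3°.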